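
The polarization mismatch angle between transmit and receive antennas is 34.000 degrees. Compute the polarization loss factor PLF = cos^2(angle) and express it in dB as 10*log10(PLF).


PLF_linear = cos^2(34.000 deg) = 0.6873033
PLF_dB = 10 * log10(0.6873033) = -1.629 dB

-1.629 dB


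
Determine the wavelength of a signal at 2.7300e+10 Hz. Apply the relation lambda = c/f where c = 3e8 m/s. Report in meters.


lambda = c / f = 3.0000e+08 / 2.7300e+10 = 0.01099 m

0.01099 m


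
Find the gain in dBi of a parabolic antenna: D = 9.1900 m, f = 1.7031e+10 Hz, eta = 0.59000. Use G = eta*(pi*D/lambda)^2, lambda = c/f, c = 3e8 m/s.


lambda = c / f = 3.0000e+08 / 1.7031e+10 = 0.01761494 m
G_linear = 0.59000 * (pi * 9.1900 / 0.01761494)^2 = 1.584968e+06
G_dBi = 10 * log10(1.584968e+06) = 62.00 dBi

62.00 dBi


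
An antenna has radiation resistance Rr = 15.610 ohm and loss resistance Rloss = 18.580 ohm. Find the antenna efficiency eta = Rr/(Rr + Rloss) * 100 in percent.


eta = 15.610 / (15.610 + 18.580) * 100 = 45.66%

45.66%


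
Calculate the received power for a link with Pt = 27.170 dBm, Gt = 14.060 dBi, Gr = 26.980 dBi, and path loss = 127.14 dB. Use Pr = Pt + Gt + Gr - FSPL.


Pr = 27.170 + 14.060 + 26.980 - 127.14 = -58.93 dBm

-58.93 dBm


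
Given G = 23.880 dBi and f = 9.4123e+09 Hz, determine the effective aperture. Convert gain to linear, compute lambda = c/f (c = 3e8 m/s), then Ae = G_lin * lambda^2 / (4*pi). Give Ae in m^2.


lambda = c / f = 3.0000e+08 / 9.4123e+09 = 0.03187319 m
G_linear = 10^(23.880/10) = 244.3431
Ae = G_linear * lambda^2 / (4*pi) = 244.3431 * 0.03187319^2 / (4*pi) = 0.01975 m^2

0.01975 m^2


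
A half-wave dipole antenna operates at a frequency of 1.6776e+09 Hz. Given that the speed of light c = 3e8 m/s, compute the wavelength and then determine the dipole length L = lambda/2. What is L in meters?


lambda = c / f = 3.0000e+08 / 1.6776e+09 = 0.1788269 m
L = lambda / 2 = 0.1788269 / 2 = 0.08941 m

0.08941 m


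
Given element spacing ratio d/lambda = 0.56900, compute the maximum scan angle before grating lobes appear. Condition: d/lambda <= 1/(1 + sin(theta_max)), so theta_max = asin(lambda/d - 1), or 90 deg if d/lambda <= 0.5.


lambda/d - 1 = 1/0.56900 - 1 = 0.7574692
theta_max = asin(0.7574692) = 49.24 deg

49.24 deg


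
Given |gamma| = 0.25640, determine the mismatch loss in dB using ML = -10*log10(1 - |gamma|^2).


ML = -10 * log10(1 - 0.25640^2) = -10 * log10(0.93425904) = 0.2953 dB

0.2953 dB


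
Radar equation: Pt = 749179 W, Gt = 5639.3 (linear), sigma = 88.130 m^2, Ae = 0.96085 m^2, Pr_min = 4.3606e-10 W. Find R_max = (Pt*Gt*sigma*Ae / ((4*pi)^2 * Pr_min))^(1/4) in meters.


R^4 = 749179*5639.3*88.130*0.96085 / ((4*pi)^2 * 4.3606e-10) = 5.195462e+18
R_max = 5.195462e+18^0.25 = 47743 m

47743 m


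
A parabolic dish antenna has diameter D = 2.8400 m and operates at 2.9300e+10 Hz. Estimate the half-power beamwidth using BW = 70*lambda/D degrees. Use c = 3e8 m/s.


lambda = c / f = 3.0000e+08 / 2.9300e+10 = 0.01023891 m
BW = 70 * 0.01023891 / 2.8400 = 0.2524 deg

0.2524 deg


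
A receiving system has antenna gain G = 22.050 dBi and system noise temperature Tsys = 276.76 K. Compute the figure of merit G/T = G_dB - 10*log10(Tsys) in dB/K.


G/T = 22.050 - 10*log10(276.76) = 22.050 - 24.42103 = -2.371 dB/K

-2.371 dB/K


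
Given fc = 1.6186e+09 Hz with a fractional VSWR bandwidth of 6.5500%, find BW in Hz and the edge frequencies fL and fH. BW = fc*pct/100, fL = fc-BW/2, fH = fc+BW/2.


BW = 1.6186e+09 * 6.5500/100 = 1.060183e+08 Hz
fL = 1.6186e+09 - 1.060183e+08/2 = 1.566e+09 Hz
fH = 1.6186e+09 + 1.060183e+08/2 = 1.672e+09 Hz

BW=1.060e+08 Hz, fL=1.566e+09 Hz, fH=1.672e+09 Hz


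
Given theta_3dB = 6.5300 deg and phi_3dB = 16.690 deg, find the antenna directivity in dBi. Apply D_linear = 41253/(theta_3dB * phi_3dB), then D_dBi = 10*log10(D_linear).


D_linear = 41253 / (6.5300 * 16.690) = 378.5175
D_dBi = 10 * log10(378.5175) = 25.78 dBi

25.78 dBi


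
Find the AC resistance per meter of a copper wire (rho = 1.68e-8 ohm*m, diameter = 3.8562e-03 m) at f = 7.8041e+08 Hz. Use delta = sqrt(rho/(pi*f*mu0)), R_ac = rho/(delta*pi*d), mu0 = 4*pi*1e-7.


delta = sqrt(1.68e-8 / (pi * 7.8041e+08 * 4*pi*1e-7)) = 2.335142e-06 m
R_ac = 1.68e-8 / (2.335142e-06 * pi * 3.8562e-03) = 0.5939 ohm/m

0.5939 ohm/m


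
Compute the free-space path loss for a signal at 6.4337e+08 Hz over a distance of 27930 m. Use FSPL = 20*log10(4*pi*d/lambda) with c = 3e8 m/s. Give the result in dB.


lambda = c / f = 3.0000e+08 / 6.4337e+08 = 0.4662947 m
FSPL = 20 * log10(4*pi*27930/0.4662947) = 117.5 dB

117.5 dB


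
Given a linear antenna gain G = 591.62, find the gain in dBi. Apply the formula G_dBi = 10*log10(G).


G_dBi = 10 * log10(591.62) = 27.72 dBi

27.72 dBi


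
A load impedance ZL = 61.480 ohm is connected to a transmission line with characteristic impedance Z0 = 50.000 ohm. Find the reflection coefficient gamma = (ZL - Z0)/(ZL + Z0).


gamma = (61.480 - 50.000) / (61.480 + 50.000) = 0.1030

0.1030


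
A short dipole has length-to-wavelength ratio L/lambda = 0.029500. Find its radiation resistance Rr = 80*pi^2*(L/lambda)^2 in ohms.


Rr = 80 * pi^2 * (0.029500)^2 = 80 * 9.869604 * 8.702500e-04 = 0.6871 ohm

0.6871 ohm


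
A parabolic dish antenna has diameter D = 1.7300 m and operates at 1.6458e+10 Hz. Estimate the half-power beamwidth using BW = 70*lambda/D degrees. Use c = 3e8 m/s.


lambda = c / f = 3.0000e+08 / 1.6458e+10 = 0.01822822 m
BW = 70 * 0.01822822 / 1.7300 = 0.7376 deg

0.7376 deg


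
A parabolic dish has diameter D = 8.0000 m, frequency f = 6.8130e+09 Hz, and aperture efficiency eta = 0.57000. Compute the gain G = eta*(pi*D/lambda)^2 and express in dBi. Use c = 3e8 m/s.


lambda = c / f = 3.0000e+08 / 6.8130e+09 = 0.04403347 m
G_linear = 0.57000 * (pi * 8.0000 / 0.04403347)^2 = 185690.1
G_dBi = 10 * log10(185690.1) = 52.69 dBi

52.69 dBi


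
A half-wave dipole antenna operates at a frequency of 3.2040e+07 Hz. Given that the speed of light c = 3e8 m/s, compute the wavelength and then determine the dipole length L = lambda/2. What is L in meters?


lambda = c / f = 3.0000e+08 / 3.2040e+07 = 9.363296 m
L = lambda / 2 = 9.363296 / 2 = 4.682 m

4.682 m


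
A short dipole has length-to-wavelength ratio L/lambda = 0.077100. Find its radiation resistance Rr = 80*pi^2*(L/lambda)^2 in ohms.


Rr = 80 * pi^2 * (0.077100)^2 = 80 * 9.869604 * 5.944410e-03 = 4.694 ohm

4.694 ohm


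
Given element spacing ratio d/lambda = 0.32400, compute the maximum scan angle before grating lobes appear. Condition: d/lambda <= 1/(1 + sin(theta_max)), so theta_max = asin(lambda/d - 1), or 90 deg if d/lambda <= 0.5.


lambda/d - 1 = 1/0.32400 - 1 = 2.086420 >= 1
d/lambda <= 0.5, so the array can scan to endfire without grating lobes: theta_max = 90 deg

90 deg


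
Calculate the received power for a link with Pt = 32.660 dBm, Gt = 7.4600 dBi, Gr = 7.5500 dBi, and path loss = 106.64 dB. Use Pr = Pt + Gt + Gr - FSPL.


Pr = 32.660 + 7.4600 + 7.5500 - 106.64 = -58.97 dBm

-58.97 dBm


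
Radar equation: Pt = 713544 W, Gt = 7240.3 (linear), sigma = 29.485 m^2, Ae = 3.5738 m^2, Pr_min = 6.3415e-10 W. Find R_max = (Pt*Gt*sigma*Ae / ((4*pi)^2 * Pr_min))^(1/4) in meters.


R^4 = 713544*7240.3*29.485*3.5738 / ((4*pi)^2 * 6.3415e-10) = 5.436219e+18
R_max = 5.436219e+18^0.25 = 48286 m

48286 m


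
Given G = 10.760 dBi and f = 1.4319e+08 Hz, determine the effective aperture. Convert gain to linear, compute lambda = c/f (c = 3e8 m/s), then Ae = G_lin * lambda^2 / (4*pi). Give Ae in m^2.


lambda = c / f = 3.0000e+08 / 1.4319e+08 = 2.095118 m
G_linear = 10^(10.760/10) = 11.91242
Ae = G_linear * lambda^2 / (4*pi) = 11.91242 * 2.095118^2 / (4*pi) = 4.161 m^2

4.161 m^2


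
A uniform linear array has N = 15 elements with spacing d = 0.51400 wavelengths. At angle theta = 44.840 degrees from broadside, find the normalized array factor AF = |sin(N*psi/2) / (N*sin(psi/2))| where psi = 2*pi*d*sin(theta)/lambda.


psi = 2*pi*0.51400*sin(44.840 deg) = 2.277256 rad
AF = |sin(15*2.277256/2) / (15*sin(2.277256/2))| = 0.07196

0.07196


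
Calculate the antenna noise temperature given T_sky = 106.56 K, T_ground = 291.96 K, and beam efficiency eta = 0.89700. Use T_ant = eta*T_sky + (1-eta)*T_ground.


T_ant = 0.89700 * 106.56 + (1 - 0.89700) * 291.96 = 125.7 K

125.7 K


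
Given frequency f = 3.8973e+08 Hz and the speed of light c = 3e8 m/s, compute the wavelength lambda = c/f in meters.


lambda = c / f = 3.0000e+08 / 3.8973e+08 = 0.7698 m

0.7698 m


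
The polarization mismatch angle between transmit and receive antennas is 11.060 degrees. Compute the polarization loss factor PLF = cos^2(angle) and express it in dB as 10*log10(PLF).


PLF_linear = cos^2(11.060 deg) = 0.9631986
PLF_dB = 10 * log10(0.9631986) = -0.1628 dB

-0.1628 dB


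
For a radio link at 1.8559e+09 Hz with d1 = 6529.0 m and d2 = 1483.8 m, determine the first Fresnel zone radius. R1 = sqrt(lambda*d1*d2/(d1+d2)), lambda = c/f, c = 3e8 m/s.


lambda = c / f = 3.0000e+08 / 1.8559e+09 = 0.1616466 m
R1 = sqrt(0.1616466 * 6529.0 * 1483.8 / (6529.0 + 1483.8)) = 13.98 m

13.98 m


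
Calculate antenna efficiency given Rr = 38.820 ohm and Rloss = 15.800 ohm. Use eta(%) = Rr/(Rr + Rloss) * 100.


eta = 38.820 / (38.820 + 15.800) * 100 = 71.07%

71.07%


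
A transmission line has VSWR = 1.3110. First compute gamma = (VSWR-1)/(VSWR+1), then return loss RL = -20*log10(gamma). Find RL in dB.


gamma = (1.3110 - 1) / (1.3110 + 1) = 0.1345738
RL = -20 * log10(0.1345738) = 17.42 dB

17.42 dB


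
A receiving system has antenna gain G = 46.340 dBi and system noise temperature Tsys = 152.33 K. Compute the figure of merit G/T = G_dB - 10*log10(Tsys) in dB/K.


G/T = 46.340 - 10*log10(152.33) = 46.340 - 21.82785 = 24.51 dB/K

24.51 dB/K


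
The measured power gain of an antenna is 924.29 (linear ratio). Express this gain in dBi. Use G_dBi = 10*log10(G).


G_dBi = 10 * log10(924.29) = 29.66 dBi

29.66 dBi


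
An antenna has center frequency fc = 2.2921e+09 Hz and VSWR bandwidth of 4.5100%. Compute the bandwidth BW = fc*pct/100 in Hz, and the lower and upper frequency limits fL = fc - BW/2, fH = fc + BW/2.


BW = 2.2921e+09 * 4.5100/100 = 1.033737e+08 Hz
fL = 2.2921e+09 - 1.033737e+08/2 = 2.240e+09 Hz
fH = 2.2921e+09 + 1.033737e+08/2 = 2.344e+09 Hz

BW=1.034e+08 Hz, fL=2.240e+09 Hz, fH=2.344e+09 Hz


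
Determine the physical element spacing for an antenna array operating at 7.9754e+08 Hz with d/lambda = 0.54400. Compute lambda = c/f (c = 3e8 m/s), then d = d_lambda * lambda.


lambda = c / f = 3.0000e+08 / 7.9754e+08 = 0.3761567 m
d = 0.54400 * 0.3761567 = 0.2046 m

0.2046 m


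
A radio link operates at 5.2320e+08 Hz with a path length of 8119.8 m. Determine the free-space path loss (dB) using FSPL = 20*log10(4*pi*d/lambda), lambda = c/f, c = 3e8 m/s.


lambda = c / f = 3.0000e+08 / 5.2320e+08 = 0.5733945 m
FSPL = 20 * log10(4*pi*8119.8/0.5733945) = 105.0 dB

105.0 dB


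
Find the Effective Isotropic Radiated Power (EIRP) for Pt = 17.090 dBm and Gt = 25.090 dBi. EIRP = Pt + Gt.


EIRP = Pt + Gt = 17.090 + 25.090 = 42.18 dBm

42.18 dBm


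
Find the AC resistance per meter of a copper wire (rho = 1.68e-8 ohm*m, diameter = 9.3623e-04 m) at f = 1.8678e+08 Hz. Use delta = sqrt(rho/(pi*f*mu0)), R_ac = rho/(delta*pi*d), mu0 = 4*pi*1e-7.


delta = sqrt(1.68e-8 / (pi * 1.8678e+08 * 4*pi*1e-7)) = 4.773200e-06 m
R_ac = 1.68e-8 / (4.773200e-06 * pi * 9.3623e-04) = 1.197 ohm/m

1.197 ohm/m


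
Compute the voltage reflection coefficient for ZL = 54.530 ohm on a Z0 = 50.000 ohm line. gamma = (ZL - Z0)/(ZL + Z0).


gamma = (54.530 - 50.000) / (54.530 + 50.000) = 0.04334

0.04334


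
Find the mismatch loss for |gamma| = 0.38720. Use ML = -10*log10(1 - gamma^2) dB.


ML = -10 * log10(1 - 0.38720^2) = -10 * log10(0.85007616) = 0.7054 dB

0.7054 dB


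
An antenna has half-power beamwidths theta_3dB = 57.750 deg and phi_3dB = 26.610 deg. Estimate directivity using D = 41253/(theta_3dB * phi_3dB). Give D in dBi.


D_linear = 41253 / (57.750 * 26.610) = 26.84471
D_dBi = 10 * log10(26.84471) = 14.29 dBi

14.29 dBi


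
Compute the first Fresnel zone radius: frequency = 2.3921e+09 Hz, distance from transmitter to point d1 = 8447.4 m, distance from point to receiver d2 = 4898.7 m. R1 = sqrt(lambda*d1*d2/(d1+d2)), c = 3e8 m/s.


lambda = c / f = 3.0000e+08 / 2.3921e+09 = 0.1254128 m
R1 = sqrt(0.1254128 * 8447.4 * 4898.7 / (8447.4 + 4898.7)) = 19.72 m

19.72 m


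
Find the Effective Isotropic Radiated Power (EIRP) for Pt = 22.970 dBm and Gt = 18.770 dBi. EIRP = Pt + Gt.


EIRP = Pt + Gt = 22.970 + 18.770 = 41.74 dBm

41.74 dBm


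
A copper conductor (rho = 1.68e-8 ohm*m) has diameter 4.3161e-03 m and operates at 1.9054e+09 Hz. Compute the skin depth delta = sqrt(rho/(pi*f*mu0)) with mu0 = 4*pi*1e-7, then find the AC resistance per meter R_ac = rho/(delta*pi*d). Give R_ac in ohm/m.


delta = sqrt(1.68e-8 / (pi * 1.9054e+09 * 4*pi*1e-7)) = 1.494451e-06 m
R_ac = 1.68e-8 / (1.494451e-06 * pi * 4.3161e-03) = 0.8291 ohm/m

0.8291 ohm/m


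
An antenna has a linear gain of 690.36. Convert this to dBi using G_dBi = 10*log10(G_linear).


G_dBi = 10 * log10(690.36) = 28.39 dBi

28.39 dBi


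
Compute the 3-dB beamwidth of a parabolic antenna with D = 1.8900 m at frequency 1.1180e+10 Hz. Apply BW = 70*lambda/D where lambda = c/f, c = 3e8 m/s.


lambda = c / f = 3.0000e+08 / 1.1180e+10 = 0.02683363 m
BW = 70 * 0.02683363 / 1.8900 = 0.9938 deg

0.9938 deg


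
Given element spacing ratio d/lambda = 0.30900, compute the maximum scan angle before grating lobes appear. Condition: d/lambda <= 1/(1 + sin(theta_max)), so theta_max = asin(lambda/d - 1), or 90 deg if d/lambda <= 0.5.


lambda/d - 1 = 1/0.30900 - 1 = 2.236246 >= 1
d/lambda <= 0.5, so the array can scan to endfire without grating lobes: theta_max = 90 deg

90 deg


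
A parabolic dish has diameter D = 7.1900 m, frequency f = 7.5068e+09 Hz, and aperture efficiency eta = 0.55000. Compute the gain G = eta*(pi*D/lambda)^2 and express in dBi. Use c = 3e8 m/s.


lambda = c / f = 3.0000e+08 / 7.5068e+09 = 0.03996377 m
G_linear = 0.55000 * (pi * 7.1900 / 0.03996377)^2 = 175706.3
G_dBi = 10 * log10(175706.3) = 52.45 dBi

52.45 dBi


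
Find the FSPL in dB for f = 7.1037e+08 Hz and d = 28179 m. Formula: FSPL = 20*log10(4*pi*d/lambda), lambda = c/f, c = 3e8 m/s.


lambda = c / f = 3.0000e+08 / 7.1037e+08 = 0.4223151 m
FSPL = 20 * log10(4*pi*28179/0.4223151) = 118.5 dB

118.5 dB


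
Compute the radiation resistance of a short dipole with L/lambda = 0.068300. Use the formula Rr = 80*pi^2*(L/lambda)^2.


Rr = 80 * pi^2 * (0.068300)^2 = 80 * 9.869604 * 4.664890e-03 = 3.683 ohm

3.683 ohm


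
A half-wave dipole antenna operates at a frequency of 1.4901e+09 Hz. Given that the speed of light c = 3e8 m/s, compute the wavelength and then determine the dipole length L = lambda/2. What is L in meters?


lambda = c / f = 3.0000e+08 / 1.4901e+09 = 0.2013288 m
L = lambda / 2 = 0.2013288 / 2 = 0.1007 m

0.1007 m


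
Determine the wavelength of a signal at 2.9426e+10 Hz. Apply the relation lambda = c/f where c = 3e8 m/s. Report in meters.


lambda = c / f = 3.0000e+08 / 2.9426e+10 = 0.01020 m

0.01020 m


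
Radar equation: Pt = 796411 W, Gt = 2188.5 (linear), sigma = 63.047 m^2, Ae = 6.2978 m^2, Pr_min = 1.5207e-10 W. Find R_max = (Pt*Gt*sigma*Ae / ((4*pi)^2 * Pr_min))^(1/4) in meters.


R^4 = 796411*2188.5*63.047*6.2978 / ((4*pi)^2 * 1.5207e-10) = 2.881866e+19
R_max = 2.881866e+19^0.25 = 73269 m

73269 m


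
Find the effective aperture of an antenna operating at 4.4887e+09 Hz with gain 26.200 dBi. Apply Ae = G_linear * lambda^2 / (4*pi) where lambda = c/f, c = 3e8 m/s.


lambda = c / f = 3.0000e+08 / 4.4887e+09 = 0.06683450 m
G_linear = 10^(26.200/10) = 416.8694
Ae = G_linear * lambda^2 / (4*pi) = 416.8694 * 0.06683450^2 / (4*pi) = 0.1482 m^2

0.1482 m^2


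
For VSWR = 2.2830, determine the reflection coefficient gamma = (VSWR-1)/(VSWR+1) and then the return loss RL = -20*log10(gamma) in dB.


gamma = (2.2830 - 1) / (2.2830 + 1) = 0.3908011
RL = -20 * log10(0.3908011) = 8.161 dB

8.161 dB


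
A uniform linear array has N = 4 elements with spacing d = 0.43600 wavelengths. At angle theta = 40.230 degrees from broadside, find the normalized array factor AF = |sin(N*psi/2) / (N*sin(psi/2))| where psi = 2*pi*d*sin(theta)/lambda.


psi = 2*pi*0.43600*sin(40.230 deg) = 1.769307 rad
AF = |sin(4*1.769307/2) / (4*sin(1.769307/2))| = 0.1249

0.1249


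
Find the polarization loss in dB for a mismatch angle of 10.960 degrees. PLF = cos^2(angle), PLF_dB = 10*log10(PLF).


PLF_linear = cos^2(10.960 deg) = 0.9638530
PLF_dB = 10 * log10(0.9638530) = -0.1599 dB

-0.1599 dB


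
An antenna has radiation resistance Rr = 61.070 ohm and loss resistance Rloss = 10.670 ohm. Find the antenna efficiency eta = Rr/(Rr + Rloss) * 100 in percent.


eta = 61.070 / (61.070 + 10.670) * 100 = 85.13%

85.13%


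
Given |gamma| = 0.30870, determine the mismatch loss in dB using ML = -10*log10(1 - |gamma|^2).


ML = -10 * log10(1 - 0.30870^2) = -10 * log10(0.90470431) = 0.4349 dB

0.4349 dB


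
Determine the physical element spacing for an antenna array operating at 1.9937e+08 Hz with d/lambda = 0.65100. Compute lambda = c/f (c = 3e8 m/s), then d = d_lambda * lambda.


lambda = c / f = 3.0000e+08 / 1.9937e+08 = 1.504740 m
d = 0.65100 * 1.504740 = 0.9796 m

0.9796 m


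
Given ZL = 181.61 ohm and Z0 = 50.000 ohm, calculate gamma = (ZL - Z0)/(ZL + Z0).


gamma = (181.61 - 50.000) / (181.61 + 50.000) = 0.5682

0.5682


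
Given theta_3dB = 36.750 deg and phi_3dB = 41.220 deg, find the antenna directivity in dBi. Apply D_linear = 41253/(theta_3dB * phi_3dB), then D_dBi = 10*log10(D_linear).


D_linear = 41253 / (36.750 * 41.220) = 27.23267
D_dBi = 10 * log10(27.23267) = 14.35 dBi

14.35 dBi


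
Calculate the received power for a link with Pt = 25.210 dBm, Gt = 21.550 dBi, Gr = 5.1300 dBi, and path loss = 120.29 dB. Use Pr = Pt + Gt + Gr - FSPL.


Pr = 25.210 + 21.550 + 5.1300 - 120.29 = -68.40 dBm

-68.40 dBm


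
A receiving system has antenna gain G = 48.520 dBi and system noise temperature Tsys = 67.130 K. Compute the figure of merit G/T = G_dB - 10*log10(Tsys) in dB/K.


G/T = 48.520 - 10*log10(67.130) = 48.520 - 18.26917 = 30.25 dB/K

30.25 dB/K


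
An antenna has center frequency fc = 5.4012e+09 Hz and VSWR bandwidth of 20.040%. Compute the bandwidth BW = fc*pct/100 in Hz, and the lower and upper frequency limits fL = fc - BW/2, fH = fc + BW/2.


BW = 5.4012e+09 * 20.040/100 = 1.082400e+09 Hz
fL = 5.4012e+09 - 1.082400e+09/2 = 4.860e+09 Hz
fH = 5.4012e+09 + 1.082400e+09/2 = 5.942e+09 Hz

BW=1.082e+09 Hz, fL=4.860e+09 Hz, fH=5.942e+09 Hz


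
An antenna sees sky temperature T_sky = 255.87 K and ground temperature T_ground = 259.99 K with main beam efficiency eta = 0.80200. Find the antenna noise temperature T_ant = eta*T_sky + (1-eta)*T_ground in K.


T_ant = 0.80200 * 255.87 + (1 - 0.80200) * 259.99 = 256.7 K

256.7 K


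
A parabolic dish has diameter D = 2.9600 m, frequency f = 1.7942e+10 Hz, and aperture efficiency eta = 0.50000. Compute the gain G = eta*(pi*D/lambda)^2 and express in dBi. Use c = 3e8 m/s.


lambda = c / f = 3.0000e+08 / 1.7942e+10 = 0.01672054 m
G_linear = 0.50000 * (pi * 2.9600 / 0.01672054)^2 = 154650.9
G_dBi = 10 * log10(154650.9) = 51.89 dBi

51.89 dBi


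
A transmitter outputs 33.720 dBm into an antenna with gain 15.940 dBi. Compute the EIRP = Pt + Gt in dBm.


EIRP = Pt + Gt = 33.720 + 15.940 = 49.66 dBm

49.66 dBm


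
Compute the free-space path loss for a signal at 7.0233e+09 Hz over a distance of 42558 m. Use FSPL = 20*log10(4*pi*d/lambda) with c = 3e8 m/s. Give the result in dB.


lambda = c / f = 3.0000e+08 / 7.0233e+09 = 0.04271496 m
FSPL = 20 * log10(4*pi*42558/0.04271496) = 142.0 dB

142.0 dB


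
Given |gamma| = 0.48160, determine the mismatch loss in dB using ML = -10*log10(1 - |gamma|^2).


ML = -10 * log10(1 - 0.48160^2) = -10 * log10(0.76806144) = 1.146 dB

1.146 dB


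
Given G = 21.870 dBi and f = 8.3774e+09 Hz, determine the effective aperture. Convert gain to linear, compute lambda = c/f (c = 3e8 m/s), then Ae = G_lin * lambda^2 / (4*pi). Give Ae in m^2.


lambda = c / f = 3.0000e+08 / 8.3774e+09 = 0.03581063 m
G_linear = 10^(21.870/10) = 153.8155
Ae = G_linear * lambda^2 / (4*pi) = 153.8155 * 0.03581063^2 / (4*pi) = 0.01570 m^2

0.01570 m^2


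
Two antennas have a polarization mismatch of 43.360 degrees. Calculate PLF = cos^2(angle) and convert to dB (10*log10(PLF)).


PLF_linear = cos^2(43.360 deg) = 0.5286078
PLF_dB = 10 * log10(0.5286078) = -2.769 dB

-2.769 dB


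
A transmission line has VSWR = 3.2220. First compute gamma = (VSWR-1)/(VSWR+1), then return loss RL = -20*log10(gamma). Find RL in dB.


gamma = (3.2220 - 1) / (3.2220 + 1) = 0.5262909
RL = -20 * log10(0.5262909) = 5.575 dB

5.575 dB


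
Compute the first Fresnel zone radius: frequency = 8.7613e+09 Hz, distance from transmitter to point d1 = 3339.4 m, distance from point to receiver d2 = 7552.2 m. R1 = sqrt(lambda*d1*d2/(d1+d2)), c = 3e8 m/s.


lambda = c / f = 3.0000e+08 / 8.7613e+09 = 0.03424149 m
R1 = sqrt(0.03424149 * 3339.4 * 7552.2 / (3339.4 + 7552.2)) = 8.904 m

8.904 m


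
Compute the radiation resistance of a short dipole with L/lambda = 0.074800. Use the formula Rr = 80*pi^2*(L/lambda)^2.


Rr = 80 * pi^2 * (0.074800)^2 = 80 * 9.869604 * 5.595040e-03 = 4.418 ohm

4.418 ohm


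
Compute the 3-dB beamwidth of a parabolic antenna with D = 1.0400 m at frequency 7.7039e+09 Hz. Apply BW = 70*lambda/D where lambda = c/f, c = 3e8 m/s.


lambda = c / f = 3.0000e+08 / 7.7039e+09 = 0.03894132 m
BW = 70 * 0.03894132 / 1.0400 = 2.621 deg

2.621 deg


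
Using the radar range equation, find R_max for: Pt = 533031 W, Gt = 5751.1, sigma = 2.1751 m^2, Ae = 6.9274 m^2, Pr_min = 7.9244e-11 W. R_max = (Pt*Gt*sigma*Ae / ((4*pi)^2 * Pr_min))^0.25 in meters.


R^4 = 533031*5751.1*2.1751*6.9274 / ((4*pi)^2 * 7.9244e-11) = 3.691193e+18
R_max = 3.691193e+18^0.25 = 43832 m

43832 m


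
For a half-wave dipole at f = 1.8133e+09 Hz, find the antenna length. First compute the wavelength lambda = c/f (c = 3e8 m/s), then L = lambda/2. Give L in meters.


lambda = c / f = 3.0000e+08 / 1.8133e+09 = 0.1654442 m
L = lambda / 2 = 0.1654442 / 2 = 0.08272 m

0.08272 m


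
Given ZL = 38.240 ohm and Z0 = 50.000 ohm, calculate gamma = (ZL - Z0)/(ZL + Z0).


gamma = (38.240 - 50.000) / (38.240 + 50.000) = -0.1333

-0.1333


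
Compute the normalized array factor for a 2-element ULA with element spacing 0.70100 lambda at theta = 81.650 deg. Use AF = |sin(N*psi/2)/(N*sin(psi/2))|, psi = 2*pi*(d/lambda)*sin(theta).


psi = 2*pi*0.70100*sin(81.650 deg) = 4.357823 rad
AF = |sin(2*4.357823/2) / (2*sin(4.357823/2))| = 0.5713

0.5713


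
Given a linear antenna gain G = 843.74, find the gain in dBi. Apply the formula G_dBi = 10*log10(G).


G_dBi = 10 * log10(843.74) = 29.26 dBi

29.26 dBi


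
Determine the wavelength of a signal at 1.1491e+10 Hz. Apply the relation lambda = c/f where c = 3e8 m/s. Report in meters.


lambda = c / f = 3.0000e+08 / 1.1491e+10 = 0.02611 m

0.02611 m


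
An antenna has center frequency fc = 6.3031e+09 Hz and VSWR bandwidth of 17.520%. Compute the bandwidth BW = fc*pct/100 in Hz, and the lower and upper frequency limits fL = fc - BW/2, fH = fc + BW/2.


BW = 6.3031e+09 * 17.520/100 = 1.104303e+09 Hz
fL = 6.3031e+09 - 1.104303e+09/2 = 5.751e+09 Hz
fH = 6.3031e+09 + 1.104303e+09/2 = 6.855e+09 Hz

BW=1.104e+09 Hz, fL=5.751e+09 Hz, fH=6.855e+09 Hz


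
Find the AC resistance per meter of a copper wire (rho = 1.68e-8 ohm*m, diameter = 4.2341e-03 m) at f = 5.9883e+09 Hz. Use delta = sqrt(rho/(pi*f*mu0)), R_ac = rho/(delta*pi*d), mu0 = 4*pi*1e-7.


delta = sqrt(1.68e-8 / (pi * 5.9883e+09 * 4*pi*1e-7)) = 8.429911e-07 m
R_ac = 1.68e-8 / (8.429911e-07 * pi * 4.2341e-03) = 1.498 ohm/m

1.498 ohm/m


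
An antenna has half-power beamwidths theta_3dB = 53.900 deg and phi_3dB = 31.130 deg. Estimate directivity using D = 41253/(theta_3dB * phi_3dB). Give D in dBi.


D_linear = 41253 / (53.900 * 31.130) = 24.58599
D_dBi = 10 * log10(24.58599) = 13.91 dBi

13.91 dBi


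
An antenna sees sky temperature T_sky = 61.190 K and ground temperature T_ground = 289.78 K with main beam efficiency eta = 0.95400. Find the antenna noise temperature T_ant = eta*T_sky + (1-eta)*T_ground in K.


T_ant = 0.95400 * 61.190 + (1 - 0.95400) * 289.78 = 71.71 K

71.71 K


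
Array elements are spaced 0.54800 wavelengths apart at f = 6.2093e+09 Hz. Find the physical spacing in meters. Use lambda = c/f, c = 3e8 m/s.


lambda = c / f = 3.0000e+08 / 6.2093e+09 = 0.04831462 m
d = 0.54800 * 0.04831462 = 0.02648 m

0.02648 m


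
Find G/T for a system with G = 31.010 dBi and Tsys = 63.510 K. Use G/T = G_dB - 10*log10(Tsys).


G/T = 31.010 - 10*log10(63.510) = 31.010 - 18.02842 = 12.98 dB/K

12.98 dB/K


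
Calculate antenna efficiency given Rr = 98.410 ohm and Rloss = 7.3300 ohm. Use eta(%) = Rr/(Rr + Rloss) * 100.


eta = 98.410 / (98.410 + 7.3300) * 100 = 93.07%

93.07%


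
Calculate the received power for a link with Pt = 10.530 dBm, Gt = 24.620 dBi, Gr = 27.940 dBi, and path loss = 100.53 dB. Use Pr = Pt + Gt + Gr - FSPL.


Pr = 10.530 + 24.620 + 27.940 - 100.53 = -37.44 dBm

-37.44 dBm


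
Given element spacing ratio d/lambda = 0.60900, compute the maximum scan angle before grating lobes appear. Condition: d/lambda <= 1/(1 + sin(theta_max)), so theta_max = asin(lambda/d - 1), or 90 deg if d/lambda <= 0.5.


lambda/d - 1 = 1/0.60900 - 1 = 0.6420361
theta_max = asin(0.6420361) = 39.94 deg

39.94 deg


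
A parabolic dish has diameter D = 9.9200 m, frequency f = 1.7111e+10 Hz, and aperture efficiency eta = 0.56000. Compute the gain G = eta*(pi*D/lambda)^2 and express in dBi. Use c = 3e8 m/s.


lambda = c / f = 3.0000e+08 / 1.7111e+10 = 0.01753258 m
G_linear = 0.56000 * (pi * 9.9200 / 0.01753258)^2 = 1.769373e+06
G_dBi = 10 * log10(1.769373e+06) = 62.48 dBi

62.48 dBi


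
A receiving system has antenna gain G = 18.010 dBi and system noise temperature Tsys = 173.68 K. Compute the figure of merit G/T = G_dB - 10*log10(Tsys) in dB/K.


G/T = 18.010 - 10*log10(173.68) = 18.010 - 22.39750 = -4.387 dB/K

-4.387 dB/K


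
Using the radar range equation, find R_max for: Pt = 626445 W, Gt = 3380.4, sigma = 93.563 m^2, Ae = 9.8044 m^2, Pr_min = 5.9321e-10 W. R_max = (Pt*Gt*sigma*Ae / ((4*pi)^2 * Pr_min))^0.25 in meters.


R^4 = 626445*3380.4*93.563*9.8044 / ((4*pi)^2 * 5.9321e-10) = 2.073710e+19
R_max = 2.073710e+19^0.25 = 67482 m

67482 m


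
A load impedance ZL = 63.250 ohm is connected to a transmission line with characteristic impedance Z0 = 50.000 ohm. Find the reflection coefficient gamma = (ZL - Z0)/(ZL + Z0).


gamma = (63.250 - 50.000) / (63.250 + 50.000) = 0.1170

0.1170


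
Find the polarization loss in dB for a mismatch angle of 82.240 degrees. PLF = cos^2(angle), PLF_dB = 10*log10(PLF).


PLF_linear = cos^2(82.240 deg) = 0.01823144
PLF_dB = 10 * log10(0.01823144) = -17.39 dB

-17.39 dB


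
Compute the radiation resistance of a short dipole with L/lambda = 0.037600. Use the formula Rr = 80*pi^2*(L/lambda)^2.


Rr = 80 * pi^2 * (0.037600)^2 = 80 * 9.869604 * 1.413760e-03 = 1.116 ohm

1.116 ohm


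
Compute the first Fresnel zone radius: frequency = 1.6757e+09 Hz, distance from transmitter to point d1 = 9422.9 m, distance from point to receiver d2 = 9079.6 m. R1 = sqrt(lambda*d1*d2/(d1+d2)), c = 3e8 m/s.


lambda = c / f = 3.0000e+08 / 1.6757e+09 = 0.1790297 m
R1 = sqrt(0.1790297 * 9422.9 * 9079.6 / (9422.9 + 9079.6)) = 28.77 m

28.77 m


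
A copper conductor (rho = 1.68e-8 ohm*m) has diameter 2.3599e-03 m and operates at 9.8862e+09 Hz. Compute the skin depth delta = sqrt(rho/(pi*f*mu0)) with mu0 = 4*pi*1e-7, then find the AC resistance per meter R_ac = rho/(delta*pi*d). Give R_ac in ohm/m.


delta = sqrt(1.68e-8 / (pi * 9.8862e+09 * 4*pi*1e-7)) = 6.560850e-07 m
R_ac = 1.68e-8 / (6.560850e-07 * pi * 2.3599e-03) = 3.454 ohm/m

3.454 ohm/m


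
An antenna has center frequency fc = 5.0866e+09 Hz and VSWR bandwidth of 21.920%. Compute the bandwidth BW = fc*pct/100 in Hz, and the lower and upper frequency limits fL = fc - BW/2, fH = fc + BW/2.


BW = 5.0866e+09 * 21.920/100 = 1.114983e+09 Hz
fL = 5.0866e+09 - 1.114983e+09/2 = 4.529e+09 Hz
fH = 5.0866e+09 + 1.114983e+09/2 = 5.644e+09 Hz

BW=1.115e+09 Hz, fL=4.529e+09 Hz, fH=5.644e+09 Hz


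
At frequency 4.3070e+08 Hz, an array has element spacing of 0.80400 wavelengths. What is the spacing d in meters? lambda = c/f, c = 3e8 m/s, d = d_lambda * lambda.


lambda = c / f = 3.0000e+08 / 4.3070e+08 = 0.6965405 m
d = 0.80400 * 0.6965405 = 0.5600 m

0.5600 m


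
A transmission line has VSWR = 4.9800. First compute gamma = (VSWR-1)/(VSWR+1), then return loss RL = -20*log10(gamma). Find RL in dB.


gamma = (4.9800 - 1) / (4.9800 + 1) = 0.6655518
RL = -20 * log10(0.6655518) = 3.536 dB

3.536 dB


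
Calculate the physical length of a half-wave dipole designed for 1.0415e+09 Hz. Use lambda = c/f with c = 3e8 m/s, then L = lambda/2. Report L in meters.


lambda = c / f = 3.0000e+08 / 1.0415e+09 = 0.2880461 m
L = lambda / 2 = 0.2880461 / 2 = 0.1440 m

0.1440 m


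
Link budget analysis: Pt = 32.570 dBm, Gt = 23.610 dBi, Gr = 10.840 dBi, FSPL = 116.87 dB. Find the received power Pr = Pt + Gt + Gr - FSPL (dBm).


Pr = 32.570 + 23.610 + 10.840 - 116.87 = -49.85 dBm

-49.85 dBm


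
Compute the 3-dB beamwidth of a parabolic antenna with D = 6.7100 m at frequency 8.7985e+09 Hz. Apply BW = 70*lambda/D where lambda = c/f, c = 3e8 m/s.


lambda = c / f = 3.0000e+08 / 8.7985e+09 = 0.03409672 m
BW = 70 * 0.03409672 / 6.7100 = 0.3557 deg

0.3557 deg


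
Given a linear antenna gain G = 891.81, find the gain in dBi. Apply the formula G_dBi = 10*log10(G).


G_dBi = 10 * log10(891.81) = 29.50 dBi

29.50 dBi


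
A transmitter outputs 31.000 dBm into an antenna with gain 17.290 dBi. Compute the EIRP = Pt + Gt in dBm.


EIRP = Pt + Gt = 31.000 + 17.290 = 48.29 dBm

48.29 dBm


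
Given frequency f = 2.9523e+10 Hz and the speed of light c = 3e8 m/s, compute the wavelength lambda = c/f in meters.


lambda = c / f = 3.0000e+08 / 2.9523e+10 = 0.01016 m

0.01016 m


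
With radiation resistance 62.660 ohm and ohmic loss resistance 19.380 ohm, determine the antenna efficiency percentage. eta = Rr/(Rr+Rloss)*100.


eta = 62.660 / (62.660 + 19.380) * 100 = 76.38%

76.38%


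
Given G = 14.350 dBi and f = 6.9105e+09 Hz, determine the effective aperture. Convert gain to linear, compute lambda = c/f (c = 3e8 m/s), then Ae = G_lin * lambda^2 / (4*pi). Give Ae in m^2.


lambda = c / f = 3.0000e+08 / 6.9105e+09 = 0.04341220 m
G_linear = 10^(14.350/10) = 27.22701
Ae = G_linear * lambda^2 / (4*pi) = 27.22701 * 0.04341220^2 / (4*pi) = 4.083e-03 m^2

4.083e-03 m^2


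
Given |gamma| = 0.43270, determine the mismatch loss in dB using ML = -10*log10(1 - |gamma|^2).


ML = -10 * log10(1 - 0.43270^2) = -10 * log10(0.81277071) = 0.9003 dB

0.9003 dB


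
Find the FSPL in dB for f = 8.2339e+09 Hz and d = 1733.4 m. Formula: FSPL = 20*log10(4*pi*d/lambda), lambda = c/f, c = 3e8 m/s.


lambda = c / f = 3.0000e+08 / 8.2339e+09 = 0.03643474 m
FSPL = 20 * log10(4*pi*1733.4/0.03643474) = 115.5 dB

115.5 dB


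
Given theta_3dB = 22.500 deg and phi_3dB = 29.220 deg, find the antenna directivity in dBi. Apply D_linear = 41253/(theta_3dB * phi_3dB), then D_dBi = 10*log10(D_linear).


D_linear = 41253 / (22.500 * 29.220) = 62.74698
D_dBi = 10 * log10(62.74698) = 17.98 dBi

17.98 dBi


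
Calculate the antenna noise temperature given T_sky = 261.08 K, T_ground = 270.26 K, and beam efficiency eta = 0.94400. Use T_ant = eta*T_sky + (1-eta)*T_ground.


T_ant = 0.94400 * 261.08 + (1 - 0.94400) * 270.26 = 261.6 K

261.6 K


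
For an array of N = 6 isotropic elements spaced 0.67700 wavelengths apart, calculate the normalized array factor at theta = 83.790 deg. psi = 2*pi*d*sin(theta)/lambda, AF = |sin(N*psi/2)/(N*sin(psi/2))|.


psi = 2*pi*0.67700*sin(83.790 deg) = 4.228756 rad
AF = |sin(6*4.228756/2) / (6*sin(4.228756/2))| = 0.02329

0.02329


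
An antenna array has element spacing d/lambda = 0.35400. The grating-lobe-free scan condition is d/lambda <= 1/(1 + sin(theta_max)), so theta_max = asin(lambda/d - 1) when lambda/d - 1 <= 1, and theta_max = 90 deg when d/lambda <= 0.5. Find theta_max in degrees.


lambda/d - 1 = 1/0.35400 - 1 = 1.824859 >= 1
d/lambda <= 0.5, so the array can scan to endfire without grating lobes: theta_max = 90 deg

90 deg


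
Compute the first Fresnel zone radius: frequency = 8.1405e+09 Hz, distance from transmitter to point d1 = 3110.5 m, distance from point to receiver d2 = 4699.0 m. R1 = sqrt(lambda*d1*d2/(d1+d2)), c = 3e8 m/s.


lambda = c / f = 3.0000e+08 / 8.1405e+09 = 0.03685277 m
R1 = sqrt(0.03685277 * 3110.5 * 4699.0 / (3110.5 + 4699.0)) = 8.305 m

8.305 m


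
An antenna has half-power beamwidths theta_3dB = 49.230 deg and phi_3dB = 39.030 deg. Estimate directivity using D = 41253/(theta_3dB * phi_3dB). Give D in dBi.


D_linear = 41253 / (49.230 * 39.030) = 21.46976
D_dBi = 10 * log10(21.46976) = 13.32 dBi

13.32 dBi


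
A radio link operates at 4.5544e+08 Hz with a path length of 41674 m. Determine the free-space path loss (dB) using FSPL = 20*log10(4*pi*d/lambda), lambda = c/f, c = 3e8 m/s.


lambda = c / f = 3.0000e+08 / 4.5544e+08 = 0.6587037 m
FSPL = 20 * log10(4*pi*41674/0.6587037) = 118.0 dB

118.0 dB


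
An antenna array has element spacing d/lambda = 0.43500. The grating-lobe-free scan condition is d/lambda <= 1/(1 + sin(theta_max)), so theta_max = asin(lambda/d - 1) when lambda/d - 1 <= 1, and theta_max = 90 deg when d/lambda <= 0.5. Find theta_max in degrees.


lambda/d - 1 = 1/0.43500 - 1 = 1.298851 >= 1
d/lambda <= 0.5, so the array can scan to endfire without grating lobes: theta_max = 90 deg

90 deg


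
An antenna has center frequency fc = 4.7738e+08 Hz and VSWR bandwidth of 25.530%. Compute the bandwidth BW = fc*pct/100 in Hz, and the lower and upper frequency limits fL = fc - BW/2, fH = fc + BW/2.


BW = 4.7738e+08 * 25.530/100 = 1.218751e+08 Hz
fL = 4.7738e+08 - 1.218751e+08/2 = 4.164e+08 Hz
fH = 4.7738e+08 + 1.218751e+08/2 = 5.383e+08 Hz

BW=1.219e+08 Hz, fL=4.164e+08 Hz, fH=5.383e+08 Hz


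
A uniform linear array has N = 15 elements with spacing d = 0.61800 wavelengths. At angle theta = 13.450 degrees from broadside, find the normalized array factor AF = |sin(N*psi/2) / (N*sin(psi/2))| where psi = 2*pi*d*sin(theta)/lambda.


psi = 2*pi*0.61800*sin(13.450 deg) = 0.9031751 rad
AF = |sin(15*0.9031751/2) / (15*sin(0.9031751/2))| = 0.07198

0.07198


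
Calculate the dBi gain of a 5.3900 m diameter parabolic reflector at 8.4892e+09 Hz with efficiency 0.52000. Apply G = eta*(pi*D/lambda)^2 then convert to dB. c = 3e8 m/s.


lambda = c / f = 3.0000e+08 / 8.4892e+09 = 0.03533902 m
G_linear = 0.52000 * (pi * 5.3900 / 0.03533902)^2 = 119391.0
G_dBi = 10 * log10(119391.0) = 50.77 dBi

50.77 dBi


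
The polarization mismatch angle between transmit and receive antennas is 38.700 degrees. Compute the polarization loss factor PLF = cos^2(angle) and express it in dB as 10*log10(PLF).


PLF_linear = cos^2(38.700 deg) = 0.6090716
PLF_dB = 10 * log10(0.6090716) = -2.153 dB

-2.153 dB


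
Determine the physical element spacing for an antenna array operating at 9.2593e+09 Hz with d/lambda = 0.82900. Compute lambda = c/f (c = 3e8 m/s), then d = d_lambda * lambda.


lambda = c / f = 3.0000e+08 / 9.2593e+09 = 0.03239986 m
d = 0.82900 * 0.03239986 = 0.02686 m

0.02686 m


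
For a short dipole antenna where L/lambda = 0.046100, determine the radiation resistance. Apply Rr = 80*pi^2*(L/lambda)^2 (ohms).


Rr = 80 * pi^2 * (0.046100)^2 = 80 * 9.869604 * 2.125210e-03 = 1.678 ohm

1.678 ohm


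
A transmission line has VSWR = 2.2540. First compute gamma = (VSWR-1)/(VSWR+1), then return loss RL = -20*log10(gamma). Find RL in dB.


gamma = (2.2540 - 1) / (2.2540 + 1) = 0.3853719
RL = -20 * log10(0.3853719) = 8.282 dB

8.282 dB


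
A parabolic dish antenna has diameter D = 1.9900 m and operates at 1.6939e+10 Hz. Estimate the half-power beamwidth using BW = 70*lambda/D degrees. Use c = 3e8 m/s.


lambda = c / f = 3.0000e+08 / 1.6939e+10 = 0.01771061 m
BW = 70 * 0.01771061 / 1.9900 = 0.6230 deg

0.6230 deg


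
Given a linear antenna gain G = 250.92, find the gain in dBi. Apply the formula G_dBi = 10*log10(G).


G_dBi = 10 * log10(250.92) = 24.00 dBi

24.00 dBi


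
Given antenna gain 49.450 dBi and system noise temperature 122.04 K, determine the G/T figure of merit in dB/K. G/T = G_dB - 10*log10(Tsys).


G/T = 49.450 - 10*log10(122.04) = 49.450 - 20.86502 = 28.58 dB/K

28.58 dB/K


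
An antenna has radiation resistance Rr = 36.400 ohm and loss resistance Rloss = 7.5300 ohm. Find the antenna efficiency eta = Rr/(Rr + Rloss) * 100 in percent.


eta = 36.400 / (36.400 + 7.5300) * 100 = 82.86%

82.86%


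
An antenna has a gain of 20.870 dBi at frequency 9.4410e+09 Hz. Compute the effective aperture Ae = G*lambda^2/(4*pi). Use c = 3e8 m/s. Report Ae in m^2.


lambda = c / f = 3.0000e+08 / 9.4410e+09 = 0.03177629 m
G_linear = 10^(20.870/10) = 122.1800
Ae = G_linear * lambda^2 / (4*pi) = 122.1800 * 0.03177629^2 / (4*pi) = 9.817e-03 m^2

9.817e-03 m^2


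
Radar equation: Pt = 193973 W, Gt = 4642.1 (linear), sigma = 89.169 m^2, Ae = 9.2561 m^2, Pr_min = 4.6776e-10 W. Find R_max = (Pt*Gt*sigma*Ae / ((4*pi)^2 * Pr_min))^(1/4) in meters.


R^4 = 193973*4642.1*89.169*9.2561 / ((4*pi)^2 * 4.6776e-10) = 1.006132e+19
R_max = 1.006132e+19^0.25 = 56320 m

56320 m


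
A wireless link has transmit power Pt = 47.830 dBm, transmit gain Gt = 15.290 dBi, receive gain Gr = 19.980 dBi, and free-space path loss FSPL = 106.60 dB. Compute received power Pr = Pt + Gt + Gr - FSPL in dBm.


Pr = 47.830 + 15.290 + 19.980 - 106.60 = -23.50 dBm

-23.50 dBm


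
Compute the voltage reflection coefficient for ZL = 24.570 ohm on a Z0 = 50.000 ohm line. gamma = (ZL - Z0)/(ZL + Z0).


gamma = (24.570 - 50.000) / (24.570 + 50.000) = -0.3410

-0.3410


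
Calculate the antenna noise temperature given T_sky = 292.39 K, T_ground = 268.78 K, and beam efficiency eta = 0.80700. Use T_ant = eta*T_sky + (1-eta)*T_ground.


T_ant = 0.80700 * 292.39 + (1 - 0.80700) * 268.78 = 287.8 K

287.8 K


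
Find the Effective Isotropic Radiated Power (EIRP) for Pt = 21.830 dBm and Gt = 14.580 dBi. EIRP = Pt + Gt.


EIRP = Pt + Gt = 21.830 + 14.580 = 36.41 dBm

36.41 dBm


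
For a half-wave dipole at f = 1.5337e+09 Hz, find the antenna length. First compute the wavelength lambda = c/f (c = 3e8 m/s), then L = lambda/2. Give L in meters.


lambda = c / f = 3.0000e+08 / 1.5337e+09 = 0.1956054 m
L = lambda / 2 = 0.1956054 / 2 = 0.09780 m

0.09780 m


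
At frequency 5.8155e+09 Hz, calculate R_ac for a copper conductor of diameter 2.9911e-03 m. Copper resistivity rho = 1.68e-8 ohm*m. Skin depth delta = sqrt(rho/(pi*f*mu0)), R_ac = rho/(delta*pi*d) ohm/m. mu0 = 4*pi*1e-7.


delta = sqrt(1.68e-8 / (pi * 5.8155e+09 * 4*pi*1e-7)) = 8.554236e-07 m
R_ac = 1.68e-8 / (8.554236e-07 * pi * 2.9911e-03) = 2.090 ohm/m

2.090 ohm/m


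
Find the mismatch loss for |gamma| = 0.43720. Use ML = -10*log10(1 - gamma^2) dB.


ML = -10 * log10(1 - 0.43720^2) = -10 * log10(0.80885616) = 0.9213 dB

0.9213 dB


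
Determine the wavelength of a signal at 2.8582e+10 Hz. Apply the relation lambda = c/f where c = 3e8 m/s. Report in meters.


lambda = c / f = 3.0000e+08 / 2.8582e+10 = 0.01050 m

0.01050 m
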